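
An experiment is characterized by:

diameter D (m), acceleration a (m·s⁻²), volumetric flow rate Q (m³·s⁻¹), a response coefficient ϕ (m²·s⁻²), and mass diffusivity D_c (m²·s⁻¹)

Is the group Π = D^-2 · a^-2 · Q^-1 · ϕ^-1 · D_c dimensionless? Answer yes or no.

no

Sum the exponent of each base dimension across the product:
  L: −2·[D]_L − 2·[a]_L − [Q]_L − [ϕ]_L + [D_c]_L = −2·(1) − 2·(1) − (3) − (2) + (2) = -7
  T: −2·[D]_T − 2·[a]_T − [Q]_T − [ϕ]_T + [D_c]_T = −2·(0) − 2·(-2) − (-1) − (-2) + (-1) = 6
Net dimensions [L⁻⁷ T⁶] ≠ [1] — not dimensionless.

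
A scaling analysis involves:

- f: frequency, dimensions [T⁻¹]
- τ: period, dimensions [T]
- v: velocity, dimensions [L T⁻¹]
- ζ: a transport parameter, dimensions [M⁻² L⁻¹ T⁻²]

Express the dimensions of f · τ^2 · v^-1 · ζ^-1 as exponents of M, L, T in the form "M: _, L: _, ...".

M: 2, L: 0, T: 4

Collect each base-dimension exponent across the product:
  M: (0) + 2·(0) − (0) − (-2) = 2
  L: (0) + 2·(0) − (1) − (-1) = 0
  T: (-1) + 2·(1) − (-1) − (-2) = 4
So the dimensions are [M² T⁴].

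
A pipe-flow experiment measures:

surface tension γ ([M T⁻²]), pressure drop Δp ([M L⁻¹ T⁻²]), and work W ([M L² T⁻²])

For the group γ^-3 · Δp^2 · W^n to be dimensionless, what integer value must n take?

Balance the M exponent: (1)·n from W, plus −3·(1) + 2·(1) = -1 from the rest, must sum to zero.
n − 1 = 0, so n = 1.

1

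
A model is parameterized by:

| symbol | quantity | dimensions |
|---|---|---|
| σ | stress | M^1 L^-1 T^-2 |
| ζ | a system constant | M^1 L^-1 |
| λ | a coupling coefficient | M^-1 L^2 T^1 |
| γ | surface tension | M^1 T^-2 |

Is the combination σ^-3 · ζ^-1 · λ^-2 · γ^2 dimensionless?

yes

Sum the exponent of each base dimension across the product:
  M: −3·[σ]_M − [ζ]_M − 2·[λ]_M + 2·[γ]_M = −3·(1) − (1) − 2·(-1) + 2·(1) = 0
  L: −3·[σ]_L − [ζ]_L − 2·[λ]_L + 2·[γ]_L = −3·(-1) − (-1) − 2·(2) + 2·(0) = 0
  T: −3·[σ]_T − [ζ]_T − 2·[λ]_T + 2·[γ]_T = −3·(-2) − (0) − 2·(1) + 2·(-2) = 0
All base exponents vanish — dimensionless.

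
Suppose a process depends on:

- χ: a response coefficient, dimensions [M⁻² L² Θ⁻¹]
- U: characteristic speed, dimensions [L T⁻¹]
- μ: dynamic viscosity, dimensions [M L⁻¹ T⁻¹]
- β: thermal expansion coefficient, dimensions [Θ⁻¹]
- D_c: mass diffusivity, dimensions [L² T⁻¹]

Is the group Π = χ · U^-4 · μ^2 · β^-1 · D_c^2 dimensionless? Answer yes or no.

Sum the exponent of each base dimension across the product:
  M: [χ]_M − 4·[U]_M + 2·[μ]_M − [β]_M + 2·[D_c]_M = (-2) − 4·(0) + 2·(1) − (0) + 2·(0) = 0
  L: [χ]_L − 4·[U]_L + 2·[μ]_L − [β]_L + 2·[D_c]_L = (2) − 4·(1) + 2·(-1) − (0) + 2·(2) = 0
  T: [χ]_T − 4·[U]_T + 2·[μ]_T − [β]_T + 2·[D_c]_T = (0) − 4·(-1) + 2·(-1) − (0) + 2·(-1) = 0
  Θ: [χ]_Θ − 4·[U]_Θ + 2·[μ]_Θ − [β]_Θ + 2·[D_c]_Θ = (-1) − 4·(0) + 2·(0) − (-1) + 2·(0) = 0
All base exponents vanish — dimensionless.

yes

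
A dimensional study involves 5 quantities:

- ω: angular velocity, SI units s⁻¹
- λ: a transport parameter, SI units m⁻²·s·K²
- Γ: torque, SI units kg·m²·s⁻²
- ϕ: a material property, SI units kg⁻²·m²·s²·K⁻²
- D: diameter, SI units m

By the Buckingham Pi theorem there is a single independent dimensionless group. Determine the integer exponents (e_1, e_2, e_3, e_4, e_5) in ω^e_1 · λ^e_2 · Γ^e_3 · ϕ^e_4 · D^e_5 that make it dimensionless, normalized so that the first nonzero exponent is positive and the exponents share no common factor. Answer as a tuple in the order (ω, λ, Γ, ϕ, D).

(1, -1, -2, -1, 4)

M: e_1·(0) + e_2·(0) + e_3·(1) + e_4·(-2) + e_5·(0) = 0
L: e_1·(0) + e_2·(-2) + e_3·(2) + e_4·(2) + e_5·(1) = 0
T: e_1·(-1) + e_2·(1) + e_3·(-2) + e_4·(2) + e_5·(0) = 0
Θ: e_1·(0) + e_2·(2) + e_3·(0) + e_4·(-2) + e_5·(0) = 0
Solving this homogeneous linear system for the smallest-integer solution (first nonzero entry positive) gives (1, -1, -2, -1, 4).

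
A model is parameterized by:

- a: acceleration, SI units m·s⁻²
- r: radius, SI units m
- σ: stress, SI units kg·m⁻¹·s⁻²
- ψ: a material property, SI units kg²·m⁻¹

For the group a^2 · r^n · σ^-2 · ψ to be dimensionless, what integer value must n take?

-3

Balance the L exponent: (1)·n from r, plus 2·(1) − 2·(-1) + (-1) = 3 from the rest, must sum to zero.
n + 3 = 0, so n = -3.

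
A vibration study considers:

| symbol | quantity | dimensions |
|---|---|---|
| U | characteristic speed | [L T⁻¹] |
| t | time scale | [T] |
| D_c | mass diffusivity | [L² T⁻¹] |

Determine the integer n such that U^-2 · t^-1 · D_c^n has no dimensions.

Balance the L exponent: (2)·n from D_c, plus −2·(1) − (0) = -2 from the rest, must sum to zero.
2n − 2 = 0, so n = 1.

1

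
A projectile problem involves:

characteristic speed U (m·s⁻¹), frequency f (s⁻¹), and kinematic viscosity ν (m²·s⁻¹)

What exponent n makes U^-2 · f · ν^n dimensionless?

Balance the L exponent: (2)·n from ν, plus −2·(1) + (0) = -2 from the rest, must sum to zero.
2n − 2 = 0, so n = 1.

1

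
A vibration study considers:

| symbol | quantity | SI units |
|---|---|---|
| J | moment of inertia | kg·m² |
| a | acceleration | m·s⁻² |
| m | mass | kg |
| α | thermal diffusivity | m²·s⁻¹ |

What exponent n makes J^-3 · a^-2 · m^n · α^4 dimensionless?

3

Balance the M exponent: (1)·n from m, plus −3·(1) − 2·(0) + 4·(0) = -3 from the rest, must sum to zero.
n − 3 = 0, so n = 3.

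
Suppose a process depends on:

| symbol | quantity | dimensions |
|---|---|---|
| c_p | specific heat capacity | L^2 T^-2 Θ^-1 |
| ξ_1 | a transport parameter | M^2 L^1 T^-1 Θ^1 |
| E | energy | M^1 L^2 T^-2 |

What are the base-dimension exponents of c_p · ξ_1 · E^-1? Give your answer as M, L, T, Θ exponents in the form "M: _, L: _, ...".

Collect each base-dimension exponent across the product:
  M: (0) + (2) − (1) = 1
  L: (2) + (1) − (2) = 1
  T: (-2) + (-1) − (-2) = -1
  Θ: (-1) + (1) − (0) = 0
So the dimensions are [M L T⁻¹].

M: 1, L: 1, T: -1, Θ: 0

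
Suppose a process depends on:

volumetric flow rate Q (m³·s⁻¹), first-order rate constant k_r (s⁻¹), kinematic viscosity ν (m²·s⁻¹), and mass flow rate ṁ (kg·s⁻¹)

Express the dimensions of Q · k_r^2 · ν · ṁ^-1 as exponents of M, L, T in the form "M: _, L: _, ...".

M: -1, L: 5, T: -3

Collect each base-dimension exponent across the product:
  M: (0) + 2·(0) + (0) − (1) = -1
  L: (3) + 2·(0) + (2) − (0) = 5
  T: (-1) + 2·(-1) + (-1) − (-1) = -3
So the dimensions are [M⁻¹ L⁵ T⁻³].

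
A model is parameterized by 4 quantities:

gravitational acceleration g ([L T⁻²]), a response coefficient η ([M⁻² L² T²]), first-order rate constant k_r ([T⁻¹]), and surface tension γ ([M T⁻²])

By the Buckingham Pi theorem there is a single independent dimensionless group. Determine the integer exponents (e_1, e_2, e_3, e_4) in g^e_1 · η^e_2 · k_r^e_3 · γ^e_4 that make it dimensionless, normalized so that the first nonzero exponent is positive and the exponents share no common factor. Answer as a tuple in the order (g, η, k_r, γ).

M: e_1·(0) + e_2·(-2) + e_3·(0) + e_4·(1) = 0
L: e_1·(1) + e_2·(2) + e_3·(0) + e_4·(0) = 0
T: e_1·(-2) + e_2·(2) + e_3·(-1) + e_4·(-2) = 0
Solving this homogeneous linear system for the smallest-integer solution (first nonzero entry positive) gives (2, -1, -2, -2).

(2, -1, -2, -2)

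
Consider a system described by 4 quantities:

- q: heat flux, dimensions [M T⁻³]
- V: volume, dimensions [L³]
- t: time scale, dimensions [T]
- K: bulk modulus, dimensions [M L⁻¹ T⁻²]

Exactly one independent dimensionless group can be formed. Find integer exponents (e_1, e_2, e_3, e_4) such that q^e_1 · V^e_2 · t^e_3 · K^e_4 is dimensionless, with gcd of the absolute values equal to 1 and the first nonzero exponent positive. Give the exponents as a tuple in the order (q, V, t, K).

M: e_1·(1) + e_2·(0) + e_3·(0) + e_4·(1) = 0
L: e_1·(0) + e_2·(3) + e_3·(0) + e_4·(-1) = 0
T: e_1·(-3) + e_2·(0) + e_3·(1) + e_4·(-2) = 0
Solving this homogeneous linear system for the smallest-integer solution (first nonzero entry positive) gives (3, -1, 3, -3).

(3, -1, 3, -3)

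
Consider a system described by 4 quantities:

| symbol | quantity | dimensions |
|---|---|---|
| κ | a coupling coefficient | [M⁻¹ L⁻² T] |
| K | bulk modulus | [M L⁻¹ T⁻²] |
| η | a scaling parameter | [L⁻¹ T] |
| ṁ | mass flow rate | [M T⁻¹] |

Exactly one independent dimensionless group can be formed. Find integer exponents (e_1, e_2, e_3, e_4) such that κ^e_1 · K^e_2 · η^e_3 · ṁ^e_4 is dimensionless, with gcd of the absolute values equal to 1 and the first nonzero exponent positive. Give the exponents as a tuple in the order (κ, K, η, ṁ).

(1, -1, -1, 2)

M: e_1·(-1) + e_2·(1) + e_3·(0) + e_4·(1) = 0
L: e_1·(-2) + e_2·(-1) + e_3·(-1) + e_4·(0) = 0
T: e_1·(1) + e_2·(-2) + e_3·(1) + e_4·(-1) = 0
Solving this homogeneous linear system for the smallest-integer solution (first nonzero entry positive) gives (1, -1, -1, 2).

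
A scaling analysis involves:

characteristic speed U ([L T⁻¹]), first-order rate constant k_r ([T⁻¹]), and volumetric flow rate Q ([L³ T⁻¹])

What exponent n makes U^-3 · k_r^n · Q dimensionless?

Balance the T exponent: (-1)·n from k_r, plus −3·(-1) + (-1) = 2 from the rest, must sum to zero.
−n + 2 = 0, so n = 2.

2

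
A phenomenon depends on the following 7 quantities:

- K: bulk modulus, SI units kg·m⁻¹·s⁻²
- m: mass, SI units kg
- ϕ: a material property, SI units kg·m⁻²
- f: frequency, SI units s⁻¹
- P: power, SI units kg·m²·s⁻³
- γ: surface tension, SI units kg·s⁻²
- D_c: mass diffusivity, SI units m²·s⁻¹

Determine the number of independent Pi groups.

4

There are 7 variables and 3 base dimensions (M, L, T).
The dimension matrix has rank 3.
Independent dimensionless groups: 7 − 3 = 4.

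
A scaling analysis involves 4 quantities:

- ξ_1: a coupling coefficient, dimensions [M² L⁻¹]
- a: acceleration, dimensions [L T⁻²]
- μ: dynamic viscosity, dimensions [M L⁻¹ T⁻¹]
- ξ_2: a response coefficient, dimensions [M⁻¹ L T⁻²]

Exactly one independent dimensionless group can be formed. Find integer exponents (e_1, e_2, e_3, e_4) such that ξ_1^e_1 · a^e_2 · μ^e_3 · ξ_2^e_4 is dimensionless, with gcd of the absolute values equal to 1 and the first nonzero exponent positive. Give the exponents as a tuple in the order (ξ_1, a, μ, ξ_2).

M: e_1·(2) + e_2·(0) + e_3·(1) + e_4·(-1) = 0
L: e_1·(-1) + e_2·(1) + e_3·(-1) + e_4·(1) = 0
T: e_1·(0) + e_2·(-2) + e_3·(-1) + e_4·(-2) = 0
Solving this homogeneous linear system for the smallest-integer solution (first nonzero entry positive) gives (3, -3, -2, 4).

(3, -3, -2, 4)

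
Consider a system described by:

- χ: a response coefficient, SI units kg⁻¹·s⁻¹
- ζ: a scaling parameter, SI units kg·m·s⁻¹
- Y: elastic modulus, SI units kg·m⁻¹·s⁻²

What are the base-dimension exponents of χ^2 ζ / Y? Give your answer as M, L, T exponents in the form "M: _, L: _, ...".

Collect each base-dimension exponent across the product:
  M: 2·(-1) + (1) − (1) = -2
  L: 2·(0) + (1) − (-1) = 2
  T: 2·(-1) + (-1) − (-2) = -1
So the dimensions are [M⁻² L² T⁻¹].

M: -2, L: 2, T: -1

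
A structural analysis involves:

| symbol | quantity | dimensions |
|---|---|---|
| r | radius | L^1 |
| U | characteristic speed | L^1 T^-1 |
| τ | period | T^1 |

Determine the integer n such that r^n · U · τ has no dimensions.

-1

Balance the L exponent: (1)·n from r, plus (1) + (0) = 1 from the rest, must sum to zero.
n + 1 = 0, so n = -1.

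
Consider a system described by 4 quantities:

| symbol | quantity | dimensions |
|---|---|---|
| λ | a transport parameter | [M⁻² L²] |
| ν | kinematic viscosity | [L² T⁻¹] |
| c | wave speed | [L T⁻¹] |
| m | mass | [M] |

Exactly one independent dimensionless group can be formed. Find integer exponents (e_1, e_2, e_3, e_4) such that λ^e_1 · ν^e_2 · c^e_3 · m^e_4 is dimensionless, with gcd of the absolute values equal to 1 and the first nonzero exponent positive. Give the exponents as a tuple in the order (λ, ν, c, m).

(1, -2, 2, 2)

M: e_1·(-2) + e_2·(0) + e_3·(0) + e_4·(1) = 0
L: e_1·(2) + e_2·(2) + e_3·(1) + e_4·(0) = 0
T: e_1·(0) + e_2·(-1) + e_3·(-1) + e_4·(0) = 0
Solving this homogeneous linear system for the smallest-integer solution (first nonzero entry positive) gives (1, -2, 2, 2).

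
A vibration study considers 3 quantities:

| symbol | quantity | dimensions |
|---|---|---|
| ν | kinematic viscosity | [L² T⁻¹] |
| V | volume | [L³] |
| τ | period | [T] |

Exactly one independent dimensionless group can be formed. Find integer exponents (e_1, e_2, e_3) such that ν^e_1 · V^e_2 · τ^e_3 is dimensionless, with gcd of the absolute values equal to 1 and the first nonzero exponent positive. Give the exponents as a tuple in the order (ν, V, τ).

(3, -2, 3)

L: e_1·(2) + e_2·(3) + e_3·(0) = 0
T: e_1·(-1) + e_2·(0) + e_3·(1) = 0
Solving this homogeneous linear system for the smallest-integer solution (first nonzero entry positive) gives (3, -2, 3).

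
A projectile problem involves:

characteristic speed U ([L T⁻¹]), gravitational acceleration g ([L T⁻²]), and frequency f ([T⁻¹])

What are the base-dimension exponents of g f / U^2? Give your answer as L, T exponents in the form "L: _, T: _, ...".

L: -1, T: -1

Collect each base-dimension exponent across the product:
  L: −2·(1) + (1) + (0) = -1
  T: −2·(-1) + (-2) + (-1) = -1
So the dimensions are [L⁻¹ T⁻¹].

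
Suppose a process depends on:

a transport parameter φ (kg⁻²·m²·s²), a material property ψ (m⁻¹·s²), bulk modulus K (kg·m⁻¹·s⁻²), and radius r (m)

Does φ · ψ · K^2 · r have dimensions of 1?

yes

Sum the exponent of each base dimension across the product:
  M: [φ]_M + [ψ]_M + 2·[K]_M + [r]_M = (-2) + (0) + 2·(1) + (0) = 0
  L: [φ]_L + [ψ]_L + 2·[K]_L + [r]_L = (2) + (-1) + 2·(-1) + (1) = 0
  T: [φ]_T + [ψ]_T + 2·[K]_T + [r]_T = (2) + (2) + 2·(-2) + (0) = 0
All base exponents vanish — dimensionless.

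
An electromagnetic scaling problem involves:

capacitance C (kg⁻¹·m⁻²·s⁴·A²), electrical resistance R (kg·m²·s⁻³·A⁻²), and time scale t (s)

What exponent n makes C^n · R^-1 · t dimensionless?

Balance the M exponent: (-1)·n from C, plus −(1) + (0) = -1 from the rest, must sum to zero.
−n − 1 = 0, so n = -1.

-1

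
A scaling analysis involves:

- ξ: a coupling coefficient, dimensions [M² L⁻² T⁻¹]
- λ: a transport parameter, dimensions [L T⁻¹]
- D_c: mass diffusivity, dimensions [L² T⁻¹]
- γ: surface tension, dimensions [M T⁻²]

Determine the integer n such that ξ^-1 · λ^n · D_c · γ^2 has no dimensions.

-4

Balance the L exponent: (1)·n from λ, plus −(-2) + (2) + 2·(0) = 4 from the rest, must sum to zero.
n + 4 = 0, so n = -4.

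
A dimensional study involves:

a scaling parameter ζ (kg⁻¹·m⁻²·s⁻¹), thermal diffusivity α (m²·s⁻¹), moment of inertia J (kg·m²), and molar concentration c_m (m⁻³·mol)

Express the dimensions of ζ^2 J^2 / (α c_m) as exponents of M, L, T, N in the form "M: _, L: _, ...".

M: 0, L: 1, T: -1, N: -1

Collect each base-dimension exponent across the product:
  M: 2·(-1) − (0) + 2·(1) − (0) = 0
  L: 2·(-2) − (2) + 2·(2) − (-3) = 1
  T: 2·(-1) − (-1) + 2·(0) − (0) = -1
  N: 2·(0) − (0) + 2·(0) − (1) = -1
So the dimensions are [L T⁻¹ N⁻¹].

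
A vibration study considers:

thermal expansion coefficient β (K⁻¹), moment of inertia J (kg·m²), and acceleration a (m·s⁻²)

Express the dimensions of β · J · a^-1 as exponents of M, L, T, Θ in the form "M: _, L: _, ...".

M: 1, L: 1, T: 2, Θ: -1

Collect each base-dimension exponent across the product:
  M: (0) + (1) − (0) = 1
  L: (0) + (2) − (1) = 1
  T: (0) + (0) − (-2) = 2
  Θ: (-1) + (0) − (0) = -1
So the dimensions are [M L T² Θ⁻¹].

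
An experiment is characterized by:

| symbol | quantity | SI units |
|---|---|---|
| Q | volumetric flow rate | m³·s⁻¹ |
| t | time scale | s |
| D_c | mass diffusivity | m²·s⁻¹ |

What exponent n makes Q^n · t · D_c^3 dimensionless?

-2

Balance the L exponent: (3)·n from Q, plus (0) + 3·(2) = 6 from the rest, must sum to zero.
3n + 6 = 0, so n = -2.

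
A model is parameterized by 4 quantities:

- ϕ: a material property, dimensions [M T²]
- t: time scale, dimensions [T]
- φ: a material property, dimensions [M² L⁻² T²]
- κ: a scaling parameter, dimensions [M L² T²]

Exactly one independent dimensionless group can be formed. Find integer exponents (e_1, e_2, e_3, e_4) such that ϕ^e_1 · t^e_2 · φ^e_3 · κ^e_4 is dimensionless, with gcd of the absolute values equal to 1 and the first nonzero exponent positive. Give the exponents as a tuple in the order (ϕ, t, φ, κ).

M: e_1·(1) + e_2·(0) + e_3·(2) + e_4·(1) = 0
L: e_1·(0) + e_2·(0) + e_3·(-2) + e_4·(2) = 0
T: e_1·(2) + e_2·(1) + e_3·(2) + e_4·(2) = 0
Solving this homogeneous linear system for the smallest-integer solution (first nonzero entry positive) gives (3, -2, -1, -1).

(3, -2, -1, -1)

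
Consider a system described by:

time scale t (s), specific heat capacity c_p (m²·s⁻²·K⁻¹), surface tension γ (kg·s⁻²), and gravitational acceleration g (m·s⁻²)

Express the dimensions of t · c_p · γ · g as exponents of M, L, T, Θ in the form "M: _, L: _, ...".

M: 1, L: 3, T: -5, Θ: -1

Collect each base-dimension exponent across the product:
  M: (0) + (0) + (1) + (0) = 1
  L: (0) + (2) + (0) + (1) = 3
  T: (1) + (-2) + (-2) + (-2) = -5
  Θ: (0) + (-1) + (0) + (0) = -1
So the dimensions are [M L³ T⁻⁵ Θ⁻¹].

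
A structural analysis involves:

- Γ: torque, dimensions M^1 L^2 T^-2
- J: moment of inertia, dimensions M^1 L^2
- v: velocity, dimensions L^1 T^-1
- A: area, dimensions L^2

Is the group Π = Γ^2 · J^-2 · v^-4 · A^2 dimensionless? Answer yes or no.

Sum the exponent of each base dimension across the product:
  M: 2·[Γ]_M − 2·[J]_M − 4·[v]_M + 2·[A]_M = 2·(1) − 2·(1) − 4·(0) + 2·(0) = 0
  L: 2·[Γ]_L − 2·[J]_L − 4·[v]_L + 2·[A]_L = 2·(2) − 2·(2) − 4·(1) + 2·(2) = 0
  T: 2·[Γ]_T − 2·[J]_T − 4·[v]_T + 2·[A]_T = 2·(-2) − 2·(0) − 4·(-1) + 2·(0) = 0
All base exponents vanish — dimensionless.

yes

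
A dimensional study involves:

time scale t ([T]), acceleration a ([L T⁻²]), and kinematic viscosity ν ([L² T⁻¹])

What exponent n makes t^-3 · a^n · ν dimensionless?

Balance the L exponent: (1)·n from a, plus −3·(0) + (2) = 2 from the rest, must sum to zero.
n + 2 = 0, so n = -2.

-2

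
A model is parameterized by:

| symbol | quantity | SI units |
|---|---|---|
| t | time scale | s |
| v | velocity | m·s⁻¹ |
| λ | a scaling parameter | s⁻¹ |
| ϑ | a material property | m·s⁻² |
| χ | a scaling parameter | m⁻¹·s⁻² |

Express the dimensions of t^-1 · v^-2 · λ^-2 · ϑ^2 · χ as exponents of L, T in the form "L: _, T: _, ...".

L: -1, T: -3

Collect each base-dimension exponent across the product:
  L: −(0) − 2·(1) − 2·(0) + 2·(1) + (-1) = -1
  T: −(1) − 2·(-1) − 2·(-1) + 2·(-2) + (-2) = -3
So the dimensions are [L⁻¹ T⁻³].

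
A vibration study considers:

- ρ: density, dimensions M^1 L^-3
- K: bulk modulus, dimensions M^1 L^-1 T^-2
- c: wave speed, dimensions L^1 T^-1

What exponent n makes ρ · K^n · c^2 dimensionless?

Balance the M exponent: (1)·n from K, plus (1) + 2·(0) = 1 from the rest, must sum to zero.
n + 1 = 0, so n = -1.

-1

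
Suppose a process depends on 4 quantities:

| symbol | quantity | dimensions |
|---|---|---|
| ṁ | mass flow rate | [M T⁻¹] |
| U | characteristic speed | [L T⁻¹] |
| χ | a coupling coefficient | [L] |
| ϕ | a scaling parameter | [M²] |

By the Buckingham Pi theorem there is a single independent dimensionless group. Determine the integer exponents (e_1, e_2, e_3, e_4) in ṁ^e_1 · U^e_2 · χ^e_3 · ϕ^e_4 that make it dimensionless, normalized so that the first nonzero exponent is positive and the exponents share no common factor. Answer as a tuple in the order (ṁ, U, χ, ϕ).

M: e_1·(1) + e_2·(0) + e_3·(0) + e_4·(2) = 0
L: e_1·(0) + e_2·(1) + e_3·(1) + e_4·(0) = 0
T: e_1·(-1) + e_2·(-1) + e_3·(0) + e_4·(0) = 0
Solving this homogeneous linear system for the smallest-integer solution (first nonzero entry positive) gives (2, -2, 2, -1).

(2, -2, 2, -1)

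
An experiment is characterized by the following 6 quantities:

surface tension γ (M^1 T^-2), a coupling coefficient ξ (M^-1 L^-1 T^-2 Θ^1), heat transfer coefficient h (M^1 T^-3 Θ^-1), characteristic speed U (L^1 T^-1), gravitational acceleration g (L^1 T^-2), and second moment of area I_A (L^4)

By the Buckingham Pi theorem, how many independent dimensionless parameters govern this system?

2

There are 6 variables and 4 base dimensions (M, L, T, Θ).
The dimension matrix has rank 4.
Independent dimensionless groups: 6 − 4 = 2.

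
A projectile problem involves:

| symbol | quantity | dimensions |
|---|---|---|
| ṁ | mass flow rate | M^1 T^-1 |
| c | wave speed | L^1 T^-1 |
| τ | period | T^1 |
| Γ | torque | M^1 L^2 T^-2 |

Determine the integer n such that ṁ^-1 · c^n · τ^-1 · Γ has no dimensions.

-2

Balance the L exponent: (1)·n from c, plus −(0) − (0) + (2) = 2 from the rest, must sum to zero.
n + 2 = 0, so n = -2.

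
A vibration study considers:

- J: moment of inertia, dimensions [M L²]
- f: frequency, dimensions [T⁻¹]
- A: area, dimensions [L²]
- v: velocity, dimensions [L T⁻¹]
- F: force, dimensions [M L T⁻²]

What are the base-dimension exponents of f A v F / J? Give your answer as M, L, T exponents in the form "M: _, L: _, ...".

Collect each base-dimension exponent across the product:
  M: −(1) + (0) + (0) + (0) + (1) = 0
  L: −(2) + (0) + (2) + (1) + (1) = 2
  T: −(0) + (-1) + (0) + (-1) + (-2) = -4
So the dimensions are [L² T⁻⁴].

M: 0, L: 2, T: -4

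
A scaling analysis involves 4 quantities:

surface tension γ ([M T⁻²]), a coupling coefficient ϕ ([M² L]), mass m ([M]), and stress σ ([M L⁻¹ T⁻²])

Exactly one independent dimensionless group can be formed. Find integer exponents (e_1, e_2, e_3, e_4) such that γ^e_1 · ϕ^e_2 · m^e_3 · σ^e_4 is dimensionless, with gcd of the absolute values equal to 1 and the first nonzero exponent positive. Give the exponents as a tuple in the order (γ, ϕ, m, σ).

(1, -1, 2, -1)

M: e_1·(1) + e_2·(2) + e_3·(1) + e_4·(1) = 0
L: e_1·(0) + e_2·(1) + e_3·(0) + e_4·(-1) = 0
T: e_1·(-2) + e_2·(0) + e_3·(0) + e_4·(-2) = 0
Solving this homogeneous linear system for the smallest-integer solution (first nonzero entry positive) gives (1, -1, 2, -1).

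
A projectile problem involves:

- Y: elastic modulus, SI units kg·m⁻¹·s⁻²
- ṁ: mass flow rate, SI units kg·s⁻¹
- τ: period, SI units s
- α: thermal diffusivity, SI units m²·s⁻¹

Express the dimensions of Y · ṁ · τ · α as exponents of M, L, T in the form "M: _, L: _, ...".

M: 2, L: 1, T: -3

Collect each base-dimension exponent across the product:
  M: (1) + (1) + (0) + (0) = 2
  L: (-1) + (0) + (0) + (2) = 1
  T: (-2) + (-1) + (1) + (-1) = -3
So the dimensions are [M² L T⁻³].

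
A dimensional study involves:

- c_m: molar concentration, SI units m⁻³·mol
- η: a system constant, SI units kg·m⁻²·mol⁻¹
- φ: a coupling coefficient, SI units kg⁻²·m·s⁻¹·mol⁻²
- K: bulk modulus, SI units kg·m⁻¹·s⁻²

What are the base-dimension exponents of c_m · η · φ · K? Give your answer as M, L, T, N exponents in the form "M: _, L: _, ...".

Collect each base-dimension exponent across the product:
  M: (0) + (1) + (-2) + (1) = 0
  L: (-3) + (-2) + (1) + (-1) = -5
  T: (0) + (0) + (-1) + (-2) = -3
  N: (1) + (-1) + (-2) + (0) = -2
So the dimensions are [L⁻⁵ T⁻³ N⁻²].

M: 0, L: -5, T: -3, N: -2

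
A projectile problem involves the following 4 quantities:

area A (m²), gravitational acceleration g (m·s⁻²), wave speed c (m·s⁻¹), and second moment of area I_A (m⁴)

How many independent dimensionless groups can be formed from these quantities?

There are 4 variables and 2 base dimensions (L, T).
The dimension matrix has rank 2.
Independent dimensionless groups: 4 − 2 = 2.

2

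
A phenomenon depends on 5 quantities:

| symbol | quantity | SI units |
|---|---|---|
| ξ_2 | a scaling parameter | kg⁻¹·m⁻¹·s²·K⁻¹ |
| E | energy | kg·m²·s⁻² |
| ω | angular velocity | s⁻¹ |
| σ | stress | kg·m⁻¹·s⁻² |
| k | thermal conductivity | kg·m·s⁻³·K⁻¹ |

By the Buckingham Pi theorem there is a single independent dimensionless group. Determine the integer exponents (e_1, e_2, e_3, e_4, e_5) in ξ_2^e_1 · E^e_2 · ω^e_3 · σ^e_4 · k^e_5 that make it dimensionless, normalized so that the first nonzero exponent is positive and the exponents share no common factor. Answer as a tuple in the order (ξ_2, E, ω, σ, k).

M: e_1·(-1) + e_2·(1) + e_3·(0) + e_4·(1) + e_5·(1) = 0
L: e_1·(-1) + e_2·(2) + e_3·(0) + e_4·(-1) + e_5·(1) = 0
T: e_1·(2) + e_2·(-2) + e_3·(-1) + e_4·(-2) + e_5·(-3) = 0
Θ: e_1·(-1) + e_2·(0) + e_3·(0) + e_4·(0) + e_5·(-1) = 0
Solving this homogeneous linear system for the smallest-integer solution (first nonzero entry positive) gives (3, 4, 3, 2, -3).

(3, 4, 3, 2, -3)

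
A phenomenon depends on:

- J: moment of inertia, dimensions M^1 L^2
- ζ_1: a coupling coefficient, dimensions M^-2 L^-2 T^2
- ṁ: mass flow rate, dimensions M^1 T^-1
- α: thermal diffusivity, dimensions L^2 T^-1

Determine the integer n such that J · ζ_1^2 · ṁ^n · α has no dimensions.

3

Balance the M exponent: (1)·n from ṁ, plus (1) + 2·(-2) + (0) = -3 from the rest, must sum to zero.
n − 3 = 0, so n = 3.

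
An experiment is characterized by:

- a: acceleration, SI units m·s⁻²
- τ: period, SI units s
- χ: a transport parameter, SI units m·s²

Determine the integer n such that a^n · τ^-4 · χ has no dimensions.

Balance the L exponent: (1)·n from a, plus −4·(0) + (1) = 1 from the rest, must sum to zero.
n + 1 = 0, so n = -1.

-1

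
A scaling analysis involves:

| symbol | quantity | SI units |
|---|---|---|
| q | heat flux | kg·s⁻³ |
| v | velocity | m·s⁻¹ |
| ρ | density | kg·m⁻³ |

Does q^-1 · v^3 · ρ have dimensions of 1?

Sum the exponent of each base dimension across the product:
  M: −[q]_M + 3·[v]_M + [ρ]_M = −(1) + 3·(0) + (1) = 0
  L: −[q]_L + 3·[v]_L + [ρ]_L = −(0) + 3·(1) + (-3) = 0
  T: −[q]_T + 3·[v]_T + [ρ]_T = −(-3) + 3·(-1) + (0) = 0
All base exponents vanish — dimensionless.

yes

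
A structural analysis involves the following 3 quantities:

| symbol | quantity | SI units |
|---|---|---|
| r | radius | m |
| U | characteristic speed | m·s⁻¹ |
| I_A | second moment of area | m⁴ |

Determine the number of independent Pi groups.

1

There are 3 variables and 2 base dimensions (L, T).
The dimension matrix has rank 2.
Independent dimensionless groups: 3 − 2 = 1.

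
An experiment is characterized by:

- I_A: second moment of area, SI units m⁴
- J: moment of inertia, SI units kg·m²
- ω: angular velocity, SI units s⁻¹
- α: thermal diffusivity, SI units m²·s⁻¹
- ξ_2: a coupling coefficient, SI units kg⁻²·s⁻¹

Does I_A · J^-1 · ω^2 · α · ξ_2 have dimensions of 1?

Sum the exponent of each base dimension across the product:
  M: [I_A]_M − [J]_M + 2·[ω]_M + [α]_M + [ξ_2]_M = (0) − (1) + 2·(0) + (0) + (-2) = -3
  L: [I_A]_L − [J]_L + 2·[ω]_L + [α]_L + [ξ_2]_L = (4) − (2) + 2·(0) + (2) + (0) = 4
  T: [I_A]_T − [J]_T + 2·[ω]_T + [α]_T + [ξ_2]_T = (0) − (0) + 2·(-1) + (-1) + (-1) = -4
Net dimensions [M⁻³ L⁴ T⁻⁴] ≠ [1] — not dimensionless.

no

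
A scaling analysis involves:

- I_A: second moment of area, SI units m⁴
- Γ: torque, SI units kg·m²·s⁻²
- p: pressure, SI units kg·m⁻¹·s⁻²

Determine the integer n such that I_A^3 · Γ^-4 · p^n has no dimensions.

Balance the M exponent: (1)·n from p, plus 3·(0) − 4·(1) = -4 from the rest, must sum to zero.
n − 4 = 0, so n = 4.

4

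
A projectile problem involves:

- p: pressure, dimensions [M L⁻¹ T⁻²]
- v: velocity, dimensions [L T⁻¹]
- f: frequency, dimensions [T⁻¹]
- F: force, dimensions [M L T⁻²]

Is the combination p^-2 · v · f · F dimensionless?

no

Sum the exponent of each base dimension across the product:
  M: −2·[p]_M + [v]_M + [f]_M + [F]_M = −2·(1) + (0) + (0) + (1) = -1
  L: −2·[p]_L + [v]_L + [f]_L + [F]_L = −2·(-1) + (1) + (0) + (1) = 4
  T: −2·[p]_T + [v]_T + [f]_T + [F]_T = −2·(-2) + (-1) + (-1) + (-2) = 0
Net dimensions [M⁻¹ L⁴] ≠ [1] — not dimensionless.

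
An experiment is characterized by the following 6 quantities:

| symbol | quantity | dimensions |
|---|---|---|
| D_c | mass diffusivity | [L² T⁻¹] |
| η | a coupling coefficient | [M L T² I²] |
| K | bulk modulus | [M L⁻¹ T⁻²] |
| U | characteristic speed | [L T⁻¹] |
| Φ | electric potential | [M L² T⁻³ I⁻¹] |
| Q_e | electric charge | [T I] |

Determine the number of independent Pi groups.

2

There are 6 variables and 4 base dimensions (M, L, T, I).
The dimension matrix has rank 4.
Independent dimensionless groups: 6 − 4 = 2.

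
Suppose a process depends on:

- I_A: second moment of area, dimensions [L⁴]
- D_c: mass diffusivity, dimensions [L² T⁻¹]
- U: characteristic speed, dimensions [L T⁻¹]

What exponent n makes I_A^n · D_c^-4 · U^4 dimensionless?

1

Balance the L exponent: (4)·n from I_A, plus −4·(2) + 4·(1) = -4 from the rest, must sum to zero.
4n − 4 = 0, so n = 1.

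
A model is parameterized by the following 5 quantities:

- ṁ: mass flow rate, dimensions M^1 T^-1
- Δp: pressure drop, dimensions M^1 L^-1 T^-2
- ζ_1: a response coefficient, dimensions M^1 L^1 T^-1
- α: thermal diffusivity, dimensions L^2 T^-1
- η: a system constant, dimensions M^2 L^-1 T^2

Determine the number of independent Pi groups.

There are 5 variables and 3 base dimensions (M, L, T).
The dimension matrix has rank 3.
Independent dimensionless groups: 5 − 3 = 2.

2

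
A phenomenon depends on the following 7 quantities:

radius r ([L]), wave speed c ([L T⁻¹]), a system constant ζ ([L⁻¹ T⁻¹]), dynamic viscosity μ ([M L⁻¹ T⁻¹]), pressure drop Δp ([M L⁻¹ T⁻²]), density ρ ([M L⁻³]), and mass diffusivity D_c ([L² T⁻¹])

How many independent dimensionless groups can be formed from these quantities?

4

There are 7 variables and 3 base dimensions (M, L, T).
The dimension matrix has rank 3.
Independent dimensionless groups: 7 − 3 = 4.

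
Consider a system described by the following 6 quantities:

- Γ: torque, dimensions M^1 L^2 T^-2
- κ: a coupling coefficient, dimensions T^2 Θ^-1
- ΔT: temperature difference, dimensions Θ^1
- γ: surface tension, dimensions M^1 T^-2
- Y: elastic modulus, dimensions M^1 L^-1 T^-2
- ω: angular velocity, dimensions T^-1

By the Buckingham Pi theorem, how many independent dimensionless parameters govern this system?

2

There are 6 variables and 4 base dimensions (M, L, T, Θ).
The dimension matrix has rank 4.
Independent dimensionless groups: 6 − 4 = 2.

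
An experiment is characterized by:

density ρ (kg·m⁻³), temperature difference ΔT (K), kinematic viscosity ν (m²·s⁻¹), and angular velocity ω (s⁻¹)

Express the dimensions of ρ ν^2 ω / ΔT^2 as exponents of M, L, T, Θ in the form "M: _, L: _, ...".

M: 1, L: 1, T: -3, Θ: -2

Collect each base-dimension exponent across the product:
  M: (1) − 2·(0) + 2·(0) + (0) = 1
  L: (-3) − 2·(0) + 2·(2) + (0) = 1
  T: (0) − 2·(0) + 2·(-1) + (-1) = -3
  Θ: (0) − 2·(1) + 2·(0) + (0) = -2
So the dimensions are [M L T⁻³ Θ⁻²].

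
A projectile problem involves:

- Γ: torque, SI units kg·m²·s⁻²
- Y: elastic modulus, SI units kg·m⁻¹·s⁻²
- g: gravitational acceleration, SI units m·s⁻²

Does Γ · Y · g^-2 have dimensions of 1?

no

Sum the exponent of each base dimension across the product:
  M: [Γ]_M + [Y]_M − 2·[g]_M = (1) + (1) − 2·(0) = 2
  L: [Γ]_L + [Y]_L − 2·[g]_L = (2) + (-1) − 2·(1) = -1
  T: [Γ]_T + [Y]_T − 2·[g]_T = (-2) + (-2) − 2·(-2) = 0
Net dimensions [M² L⁻¹] ≠ [1] — not dimensionless.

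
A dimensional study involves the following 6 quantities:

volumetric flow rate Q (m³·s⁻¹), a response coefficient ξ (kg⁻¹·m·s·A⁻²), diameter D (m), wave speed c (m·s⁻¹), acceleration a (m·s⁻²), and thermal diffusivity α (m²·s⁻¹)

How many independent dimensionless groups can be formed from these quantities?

3

There are 6 variables and 4 base dimensions (M, L, T, I).
The dimension matrix has rank 3 (less than 4: the dimension vectors are linearly dependent).
Independent dimensionless groups: 6 − 3 = 3.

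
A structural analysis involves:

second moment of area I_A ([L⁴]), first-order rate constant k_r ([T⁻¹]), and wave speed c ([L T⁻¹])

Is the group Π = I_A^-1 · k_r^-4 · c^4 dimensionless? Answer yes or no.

Sum the exponent of each base dimension across the product:
  L: −[I_A]_L − 4·[k_r]_L + 4·[c]_L = −(4) − 4·(0) + 4·(1) = 0
  T: −[I_A]_T − 4·[k_r]_T + 4·[c]_T = −(0) − 4·(-1) + 4·(-1) = 0
All base exponents vanish — dimensionless.

yes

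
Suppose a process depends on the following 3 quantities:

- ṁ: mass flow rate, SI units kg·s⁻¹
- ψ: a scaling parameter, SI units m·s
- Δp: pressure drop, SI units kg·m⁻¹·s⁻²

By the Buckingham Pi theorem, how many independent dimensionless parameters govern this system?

1

There are 3 variables and 3 base dimensions (M, L, T).
The dimension matrix has rank 2 (less than 3: the dimension vectors are linearly dependent).
Independent dimensionless groups: 3 − 2 = 1.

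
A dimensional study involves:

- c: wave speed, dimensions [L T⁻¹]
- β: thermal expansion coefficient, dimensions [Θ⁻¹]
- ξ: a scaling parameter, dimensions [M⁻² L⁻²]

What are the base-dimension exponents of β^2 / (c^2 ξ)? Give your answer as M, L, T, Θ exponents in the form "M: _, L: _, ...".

M: 2, L: 0, T: 2, Θ: -2

Collect each base-dimension exponent across the product:
  M: −2·(0) + 2·(0) − (-2) = 2
  L: −2·(1) + 2·(0) − (-2) = 0
  T: −2·(-1) + 2·(0) − (0) = 2
  Θ: −2·(0) + 2·(-1) − (0) = -2
So the dimensions are [M² T² Θ⁻²].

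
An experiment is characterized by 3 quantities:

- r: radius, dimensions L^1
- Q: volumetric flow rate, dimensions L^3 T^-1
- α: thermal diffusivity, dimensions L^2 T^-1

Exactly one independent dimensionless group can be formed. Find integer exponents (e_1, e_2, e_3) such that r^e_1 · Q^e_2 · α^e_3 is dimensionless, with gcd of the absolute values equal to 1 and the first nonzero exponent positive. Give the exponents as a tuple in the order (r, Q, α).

(1, -1, 1)

L: e_1·(1) + e_2·(3) + e_3·(2) = 0
T: e_1·(0) + e_2·(-1) + e_3·(-1) = 0
Solving this homogeneous linear system for the smallest-integer solution (first nonzero entry positive) gives (1, -1, 1).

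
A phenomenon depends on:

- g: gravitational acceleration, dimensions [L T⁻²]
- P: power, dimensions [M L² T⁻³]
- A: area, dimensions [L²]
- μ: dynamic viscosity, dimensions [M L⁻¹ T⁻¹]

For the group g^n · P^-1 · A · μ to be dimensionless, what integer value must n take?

1

Balance the L exponent: (1)·n from g, plus −(2) + (2) + (-1) = -1 from the rest, must sum to zero.
n − 1 = 0, so n = 1.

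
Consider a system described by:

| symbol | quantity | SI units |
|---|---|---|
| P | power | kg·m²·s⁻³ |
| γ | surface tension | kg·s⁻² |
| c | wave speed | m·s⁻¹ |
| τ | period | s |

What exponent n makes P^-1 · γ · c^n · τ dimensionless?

2

Balance the L exponent: (1)·n from c, plus −(2) + (0) + (0) = -2 from the rest, must sum to zero.
n − 2 = 0, so n = 2.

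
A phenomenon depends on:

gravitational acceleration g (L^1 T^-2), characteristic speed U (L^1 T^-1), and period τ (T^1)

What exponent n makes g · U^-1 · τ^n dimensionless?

1

Balance the T exponent: (1)·n from τ, plus (-2) − (-1) = -1 from the rest, must sum to zero.
n − 1 = 0, so n = 1.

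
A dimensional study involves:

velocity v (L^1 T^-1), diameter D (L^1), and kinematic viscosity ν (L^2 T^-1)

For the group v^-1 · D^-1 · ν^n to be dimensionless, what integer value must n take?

1

Balance the L exponent: (2)·n from ν, plus −(1) − (1) = -2 from the rest, must sum to zero.
2n − 2 = 0, so n = 1.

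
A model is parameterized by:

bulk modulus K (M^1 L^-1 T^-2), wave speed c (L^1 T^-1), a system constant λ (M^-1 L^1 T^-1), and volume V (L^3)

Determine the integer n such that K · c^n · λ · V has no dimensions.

Balance the L exponent: (1)·n from c, plus (-1) + (1) + (3) = 3 from the rest, must sum to zero.
n + 3 = 0, so n = -3.

-3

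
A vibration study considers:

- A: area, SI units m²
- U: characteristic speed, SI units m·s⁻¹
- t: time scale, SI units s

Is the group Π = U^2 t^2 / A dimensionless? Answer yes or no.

yes

Sum the exponent of each base dimension across the product:
  L: −[A]_L + 2·[U]_L + 2·[t]_L = −(2) + 2·(1) + 2·(0) = 0
  T: −[A]_T + 2·[U]_T + 2·[t]_T = −(0) + 2·(-1) + 2·(1) = 0
All base exponents vanish — dimensionless.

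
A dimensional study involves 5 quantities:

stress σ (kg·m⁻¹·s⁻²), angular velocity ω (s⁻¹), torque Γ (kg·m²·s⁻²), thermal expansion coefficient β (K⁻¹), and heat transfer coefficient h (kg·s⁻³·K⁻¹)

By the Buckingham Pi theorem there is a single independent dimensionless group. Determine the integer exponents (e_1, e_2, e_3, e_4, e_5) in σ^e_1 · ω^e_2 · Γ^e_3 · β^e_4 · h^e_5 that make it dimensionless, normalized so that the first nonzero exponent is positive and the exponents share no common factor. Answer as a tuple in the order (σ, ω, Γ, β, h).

(2, 3, 1, 3, -3)

M: e_1·(1) + e_2·(0) + e_3·(1) + e_4·(0) + e_5·(1) = 0
L: e_1·(-1) + e_2·(0) + e_3·(2) + e_4·(0) + e_5·(0) = 0
T: e_1·(-2) + e_2·(-1) + e_3·(-2) + e_4·(0) + e_5·(-3) = 0
Θ: e_1·(0) + e_2·(0) + e_3·(0) + e_4·(-1) + e_5·(-1) = 0
Solving this homogeneous linear system for the smallest-integer solution (first nonzero entry positive) gives (2, 3, 1, 3, -3).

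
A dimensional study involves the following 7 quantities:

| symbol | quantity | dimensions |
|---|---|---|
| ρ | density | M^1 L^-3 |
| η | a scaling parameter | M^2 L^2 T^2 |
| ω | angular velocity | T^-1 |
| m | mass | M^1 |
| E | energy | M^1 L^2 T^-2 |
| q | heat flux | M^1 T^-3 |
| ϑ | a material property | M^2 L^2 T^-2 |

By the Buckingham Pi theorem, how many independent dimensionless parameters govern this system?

There are 7 variables and 3 base dimensions (M, L, T).
The dimension matrix has rank 3.
Independent dimensionless groups: 7 − 3 = 4.

4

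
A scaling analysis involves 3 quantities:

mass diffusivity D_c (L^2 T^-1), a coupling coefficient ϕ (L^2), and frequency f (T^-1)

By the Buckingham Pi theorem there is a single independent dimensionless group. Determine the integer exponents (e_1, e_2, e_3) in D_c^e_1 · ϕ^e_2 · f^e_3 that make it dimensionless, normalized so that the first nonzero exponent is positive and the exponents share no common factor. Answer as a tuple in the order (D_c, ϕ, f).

(1, -1, -1)

L: e_1·(2) + e_2·(2) + e_3·(0) = 0
T: e_1·(-1) + e_2·(0) + e_3·(-1) = 0
Solving this homogeneous linear system for the smallest-integer solution (first nonzero entry positive) gives (1, -1, -1).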